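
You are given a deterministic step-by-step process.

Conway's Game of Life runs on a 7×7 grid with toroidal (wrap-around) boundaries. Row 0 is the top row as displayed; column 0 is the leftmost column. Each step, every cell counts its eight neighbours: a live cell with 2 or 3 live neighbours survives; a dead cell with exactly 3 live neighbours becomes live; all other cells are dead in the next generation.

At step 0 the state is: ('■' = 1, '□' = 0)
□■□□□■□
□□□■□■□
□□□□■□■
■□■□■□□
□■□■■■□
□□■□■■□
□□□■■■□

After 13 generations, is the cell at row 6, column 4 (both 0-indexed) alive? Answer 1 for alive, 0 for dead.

0

t=0: □■□□□■□
□□□■□■□
□□□□■□■
■□■□■□□
□■□■■■□
□□■□■■□
□□□■■■□
t=1: □□■■□■■
□□□□□■■
□□□□■□■
■■■□□□■
□■□□□□■
□□■□□□■
□□■■□□■
t=2: ■□■■□□□
■□□■□□□
□■□□□□□
□■■□□□■
□□□□□■■
□■■■□■■
■■□□■□■
t=3: □□■■■□□
■□□■□□□
□■□□□□□
□■■□□■■
□□□■■□□
□■■■□□□
□□□□■□□
t=4: □□■□■□□
□■□■■□□
□■□□□□■
■■■■■■□
■□□□■■□
□□■□□□□
□■□□■□□
t=5: □■■□■■□
■■□■■■□
□□□□□□■
□□■■□□□
■□□□□■□
□■□■■■□
□■■□□□□
t=6: □□□□□■■
■■□■□□□
■■□□□■■
□□□□□□■
□■□□□■■
■■□■■■■
■□□□□□□
t=7: □■□□□□■
□■■□■□□
□■■□□■□
□■□□□□□
□■■□□□□
□■■□■□□
□■□□□□□
t=8: □■□□□□□
□□□■□■□
■□□■□□□
■□□□□□□
■□□■□□□
■□□■□□□
□■□□□□□
t=9: □□■□□□□
□□■□■□□
□□□□■□■
■■□□□□■
■■□□□□■
■■■□□□□
■■■□□□□
t=10: □□■□□□□
□□□□□■□
□■□■□□■
□■□□□□□
□□□□□□□
□□□□□□□
■□□■□□□
t=11: □□□□□□□
□□■□□□□
■□■□□□□
■□■□□□□
□□□□□□□
□□□□□□□
□□□□□□□
t=12: □□□□□□□
□■□□□□□
□□■■□□□
□□□□□□□
□□□□□□□
□□□□□□□
□□□□□□□
t=13: □□□□□□□
□□■□□□□
□□■□□□□
□□□□□□□
□□□□□□□
□□□□□□□
□□□□□□□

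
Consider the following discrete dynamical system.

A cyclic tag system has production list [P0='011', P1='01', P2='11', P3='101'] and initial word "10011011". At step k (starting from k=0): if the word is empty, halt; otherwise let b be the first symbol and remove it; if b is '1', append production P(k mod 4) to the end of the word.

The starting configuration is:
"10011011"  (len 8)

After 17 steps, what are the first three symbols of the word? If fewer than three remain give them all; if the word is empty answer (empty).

[0] "10011011"  (len 8)
[1] "0011011011"  (len 10)
[2] "011011011"  (len 9)
[3] "11011011"  (len 8)
[4] "1011011101"  (len 10)
[5] "011011101011"  (len 12)
[6] "11011101011"  (len 11)
[7] "101110101111"  (len 12)
[8] "01110101111101"  (len 14)
[9] "1110101111101"  (len 13)
[10] "11010111110101"  (len 14)
[11] "101011111010111"  (len 15)
[12] "01011111010111101"  (len 17)
[13] "1011111010111101"  (len 16)
[14] "01111101011110101"  (len 17)
[15] "1111101011110101"  (len 16)
[16] "111101011110101101"  (len 18)
[17] "11101011110101101011"  (len 20)

111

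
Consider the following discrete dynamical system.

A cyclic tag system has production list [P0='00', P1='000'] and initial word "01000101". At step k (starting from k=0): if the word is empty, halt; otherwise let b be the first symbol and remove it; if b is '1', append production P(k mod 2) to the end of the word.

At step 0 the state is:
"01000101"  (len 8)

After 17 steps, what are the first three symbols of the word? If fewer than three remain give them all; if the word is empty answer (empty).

(empty)

t=0: "01000101"  (len 8)
t=1: "1000101"  (len 7)
t=2: "000101000"  (len 9)
t=3: "00101000"  (len 8)
t=4: "0101000"  (len 7)
t=5: "101000"  (len 6)
t=6: "01000000"  (len 8)
t=7: "1000000"  (len 7)
t=8: "000000000"  (len 9)
t=9: "00000000"  (len 8)
t=10: "0000000"  (len 7)
t=11: "000000"  (len 6)
t=12: "00000"  (len 5)
t=13: "0000"  (len 4)
t=14: "000"  (len 3)
t=15: "00"  (len 2)
t=16: "0"  (len 1)
t=17: (halted — word empty)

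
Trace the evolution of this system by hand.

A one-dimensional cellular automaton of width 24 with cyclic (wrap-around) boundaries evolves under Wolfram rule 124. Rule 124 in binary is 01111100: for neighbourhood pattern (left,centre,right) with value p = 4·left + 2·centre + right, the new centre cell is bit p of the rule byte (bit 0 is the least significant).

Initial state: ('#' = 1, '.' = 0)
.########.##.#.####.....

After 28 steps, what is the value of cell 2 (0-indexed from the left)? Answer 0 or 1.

1

t=0: .########.##.#.####.....
t=1: .#......########..##....
t=2: .##.....#......##.###...
t=3: .###....##.....####.##..
t=4: .#.##...###....#..#####.
t=5: .#####..#.##...##.#...##
t=6: ##...##.#####..#####..##
t=7: .##..####...##.#...##.#.
t=8: .###.#..##..#####..#####
t=9: ##.####.###.#...##.#...#
t=10: .###..###.####..#####..#
t=11: ##.##.#.###..##.#...##.#
t=12: .########.##.#####..####
t=13: ##......######...##.#..#
t=14: .##.....#....##..#####.#
t=15: ####....##...###.#...###
t=16: ...##...###..#.####..#..
t=17: ...###..#.##.###..##.##.
t=18: ...#.##.######.##.######
t=19: #..######....######....#
t=20: ##.#....##...#....##...#
t=21: .####...###..##...###..#
t=22: ##..##..#.##.###..#.##.#
t=23: .##.###.######.##.######
t=24: #####.###....######....#
t=25: ....###.##...#....##...#
t=26: #...#.#####..##...###..#
t=27: ##..###...##.###..#.##.#
t=28: .##.#.##..####.##.######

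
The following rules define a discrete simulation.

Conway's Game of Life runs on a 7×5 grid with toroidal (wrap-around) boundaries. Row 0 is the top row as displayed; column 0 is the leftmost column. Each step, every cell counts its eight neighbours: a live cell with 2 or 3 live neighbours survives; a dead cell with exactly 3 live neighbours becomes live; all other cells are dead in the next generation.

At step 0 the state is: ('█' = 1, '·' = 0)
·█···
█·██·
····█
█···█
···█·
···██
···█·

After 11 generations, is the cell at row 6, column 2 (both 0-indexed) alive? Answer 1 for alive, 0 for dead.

0) ·█···
█·██·
····█
█···█
···█·
···██
···█·
1) ·█·██
█████
·█···
█··██
█··█·
··███
··███
2) ·····
·····
·····
████·
██···
██···
·█···
3) ·····
·····
·██··
█·█·█
·····
··█··
██···
4) ·····
·····
████·
█·██·
·█·█·
·█···
·█···
5) ·····
·██··
█··█·
█····
██·██
██···
·····
6) ·····
·██··
█·█·█
··██·
··█··
·██··
·····
7) ·····
████·
█···█
··█·█
·····
·██··
·····
8) ·██··
████·
·····
█··██
·███·
·····
·····
9) █··█·
█··█·
·····
██·██
████·
··█··
·····
10) ·····
·····
·███·
···█·
·····
··██·
·····
11) ·····
··█··
··██·
···█·
··██·
·····
·····

0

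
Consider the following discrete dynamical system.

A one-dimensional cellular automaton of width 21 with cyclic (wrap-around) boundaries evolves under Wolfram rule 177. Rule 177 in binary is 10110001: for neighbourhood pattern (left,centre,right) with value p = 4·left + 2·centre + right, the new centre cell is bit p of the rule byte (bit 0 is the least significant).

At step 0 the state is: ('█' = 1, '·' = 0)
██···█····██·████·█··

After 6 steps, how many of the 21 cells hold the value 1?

[0] ██···█····██·████·█··
[1] ··██··███···█·██·█·█·
[2] █···█··█·██··█··█·█·█
[3] ·██··█··█··█··█··█·█·
[4] ···█··█··█··█··█··█·█
[5] ██··█··█··█··█··█··█·
[6] ··█··█··█··█··█··█··█

7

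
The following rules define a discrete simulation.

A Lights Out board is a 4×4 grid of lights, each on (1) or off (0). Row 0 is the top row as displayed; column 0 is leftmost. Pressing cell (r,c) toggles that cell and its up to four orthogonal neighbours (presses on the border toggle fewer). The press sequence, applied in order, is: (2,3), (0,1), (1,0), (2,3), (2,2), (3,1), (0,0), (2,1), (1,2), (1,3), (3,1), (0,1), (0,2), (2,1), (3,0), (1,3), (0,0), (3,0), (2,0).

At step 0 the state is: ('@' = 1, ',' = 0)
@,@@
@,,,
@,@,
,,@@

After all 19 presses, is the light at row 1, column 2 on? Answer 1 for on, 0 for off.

0) @,@@
@,,,
@,@,
,,@@
1) @,@@
@,,@
@,,@
,,@,
2) ,@,@
@@,@
@,,@
,,@,
3) @@,@
,,,@
,,,@
,,@,
4) @@,@
,,,,
,,@,
,,@@
5) @@,@
,,@,
,@,@
,,,@
6) @@,@
,,@,
,,,@
@@@@
7) ,,,@
@,@,
,,,@
@@@@
8) ,,,@
@@@,
@@@@
@,@@
9) ,,@@
@,,@
@@,@
@,@@
10) ,,@,
@,@,
@@,,
@,@@
11) ,,@,
@,@,
@,,,
,@,@
12) @@,,
@@@,
@,,,
,@,@
13) @,@@
@@,,
@,,,
,@,@
14) @,@@
@,,,
,@@,
,,,@
15) @,@@
@,,,
@@@,
@@,@
16) @,@,
@,@@
@@@@
@@,@
17) ,@@,
,,@@
@@@@
@@,@
18) ,@@,
,,@@
,@@@
,,,@
19) ,@@,
@,@@
@,@@
@,,@

1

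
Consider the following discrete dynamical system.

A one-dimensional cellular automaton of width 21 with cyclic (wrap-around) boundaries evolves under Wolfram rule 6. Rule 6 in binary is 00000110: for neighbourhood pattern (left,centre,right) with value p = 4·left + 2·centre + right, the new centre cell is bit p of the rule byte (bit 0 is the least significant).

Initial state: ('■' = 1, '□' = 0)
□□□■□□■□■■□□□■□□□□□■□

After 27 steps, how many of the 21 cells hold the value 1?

6

gen 0: □□□■□□■□■■□□□■□□□□□■□
gen 1: □□■■□■■□□□□□■■□□□□■■□
gen 2: □■□□□□□□□□□■□□□□□■□□□
gen 3: ■■□□□□□□□□■■□□□□■■□□□
gen 4: □□□□□□□□□■□□□□□■□□□□■
gen 5: □□□□□□□□■■□□□□■■□□□■■
gen 6: □□□□□□□■□□□□□■□□□□■□□
gen 7: □□□□□□■■□□□□■■□□□■■□□
gen 8: □□□□□■□□□□□■□□□□■□□□□
gen 9: □□□□■■□□□□■■□□□■■□□□□
gen 10: □□□■□□□□□■□□□□■□□□□□□
gen 11: □□■■□□□□■■□□□■■□□□□□□
gen 12: □■□□□□□■□□□□■□□□□□□□□
gen 13: ■■□□□□■■□□□■■□□□□□□□□
gen 14: □□□□□■□□□□■□□□□□□□□□■
gen 15: □□□□■■□□□■■□□□□□□□□■■
gen 16: □□□■□□□□■□□□□□□□□□■□□
gen 17: □□■■□□□■■□□□□□□□□■■□□
gen 18: □■□□□□■□□□□□□□□□■□□□□
gen 19: ■■□□□■■□□□□□□□□■■□□□□
gen 20: □□□□■□□□□□□□□□■□□□□□■
gen 21: □□□■■□□□□□□□□■■□□□□■■
gen 22: □□■□□□□□□□□□■□□□□□■□□
gen 23: □■■□□□□□□□□■■□□□□■■□□
gen 24: ■□□□□□□□□□■□□□□□■□□□□
gen 25: ■□□□□□□□□■■□□□□■■□□□■
gen 26: □□□□□□□□■□□□□□■□□□□■□
gen 27: □□□□□□□■■□□□□■■□□□■■□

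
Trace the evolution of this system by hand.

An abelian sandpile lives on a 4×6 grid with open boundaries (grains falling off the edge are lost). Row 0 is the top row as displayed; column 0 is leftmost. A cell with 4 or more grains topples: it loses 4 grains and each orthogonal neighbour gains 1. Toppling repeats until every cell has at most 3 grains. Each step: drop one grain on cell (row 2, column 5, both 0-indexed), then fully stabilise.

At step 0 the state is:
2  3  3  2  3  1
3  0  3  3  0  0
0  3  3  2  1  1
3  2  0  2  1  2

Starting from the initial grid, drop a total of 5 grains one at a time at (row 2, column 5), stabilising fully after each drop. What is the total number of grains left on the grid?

[0] 2  3  3  2  3  1
3  0  3  3  0  0
0  3  3  2  1  1
3  2  0  2  1  2
[1] 2  3  3  2  3  1
3  0  3  3  0  0
0  3  3  2  1  2
3  2  0  2  1  2
[2] 2  3  3  2  3  1
3  0  3  3  0  0
0  3  3  2  1  3
3  2  0  2  1  2
[3] 2  3  3  2  3  1
3  0  3  3  0  1
0  3  3  2  2  0
3  2  0  2  1  3
[4] 2  3  3  2  3  1
3  0  3  3  0  1
0  3  3  2  2  1
3  2  0  2  1  3
[5] 2  3  3  2  3  1
3  0  3  3  0  1
0  3  3  2  2  2
3  2  0  2  1  3

47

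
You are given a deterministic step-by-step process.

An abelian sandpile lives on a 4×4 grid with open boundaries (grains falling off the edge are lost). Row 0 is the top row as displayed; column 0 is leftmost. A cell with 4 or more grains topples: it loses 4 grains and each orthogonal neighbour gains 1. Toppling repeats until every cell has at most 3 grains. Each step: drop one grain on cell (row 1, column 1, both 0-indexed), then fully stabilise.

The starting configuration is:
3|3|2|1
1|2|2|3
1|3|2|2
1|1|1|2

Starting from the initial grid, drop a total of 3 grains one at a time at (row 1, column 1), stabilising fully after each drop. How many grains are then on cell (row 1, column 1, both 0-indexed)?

step 0: 3|3|2|1
1|2|2|3
1|3|2|2
1|1|1|2
step 1: 3|3|2|1
1|3|2|3
1|3|2|2
1|1|1|2
step 2: 0|1|3|1
3|2|3|3
2|0|3|2
1|2|1|2
step 3: 0|1|3|1
3|3|3|3
2|0|3|2
1|2|1|2

3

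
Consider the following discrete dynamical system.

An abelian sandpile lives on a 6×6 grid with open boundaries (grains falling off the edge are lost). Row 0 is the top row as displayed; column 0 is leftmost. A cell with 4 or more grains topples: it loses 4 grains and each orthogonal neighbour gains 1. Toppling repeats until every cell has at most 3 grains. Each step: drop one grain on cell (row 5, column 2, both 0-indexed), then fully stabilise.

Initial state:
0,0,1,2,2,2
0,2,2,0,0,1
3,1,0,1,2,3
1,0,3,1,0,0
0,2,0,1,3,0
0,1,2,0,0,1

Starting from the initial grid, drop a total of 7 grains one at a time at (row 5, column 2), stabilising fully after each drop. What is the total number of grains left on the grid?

42

[0] 0,0,1,2,2,2
0,2,2,0,0,1
3,1,0,1,2,3
1,0,3,1,0,0
0,2,0,1,3,0
0,1,2,0,0,1
[1] 0,0,1,2,2,2
0,2,2,0,0,1
3,1,0,1,2,3
1,0,3,1,0,0
0,2,0,1,3,0
0,1,3,0,0,1
[2] 0,0,1,2,2,2
0,2,2,0,0,1
3,1,0,1,2,3
1,0,3,1,0,0
0,2,1,1,3,0
0,2,0,1,0,1
[3] 0,0,1,2,2,2
0,2,2,0,0,1
3,1,0,1,2,3
1,0,3,1,0,0
0,2,1,1,3,0
0,2,1,1,0,1
[4] 0,0,1,2,2,2
0,2,2,0,0,1
3,1,0,1,2,3
1,0,3,1,0,0
0,2,1,1,3,0
0,2,2,1,0,1
[5] 0,0,1,2,2,2
0,2,2,0,0,1
3,1,0,1,2,3
1,0,3,1,0,0
0,2,1,1,3,0
0,2,3,1,0,1
[6] 0,0,1,2,2,2
0,2,2,0,0,1
3,1,0,1,2,3
1,0,3,1,0,0
0,2,2,1,3,0
0,3,0,2,0,1
[7] 0,0,1,2,2,2
0,2,2,0,0,1
3,1,0,1,2,3
1,0,3,1,0,0
0,2,2,1,3,0
0,3,1,2,0,1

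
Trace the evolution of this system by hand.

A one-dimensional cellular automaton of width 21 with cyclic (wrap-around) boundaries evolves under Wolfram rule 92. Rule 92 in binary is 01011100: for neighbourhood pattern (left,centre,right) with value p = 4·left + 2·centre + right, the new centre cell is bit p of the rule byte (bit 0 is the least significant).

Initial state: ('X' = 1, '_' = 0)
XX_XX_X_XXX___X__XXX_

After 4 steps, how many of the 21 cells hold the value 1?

0) XX_XX_X_XXX___X__XXX_
1) XX_XX_X_X_XX__XX_X_X_
2) XX_XX_X_X_XXX_XX_X_X_
3) XX_XX_X_X_X_X_XX_X_X_
4) XX_XX_X_X_X_X_XX_X_X_

12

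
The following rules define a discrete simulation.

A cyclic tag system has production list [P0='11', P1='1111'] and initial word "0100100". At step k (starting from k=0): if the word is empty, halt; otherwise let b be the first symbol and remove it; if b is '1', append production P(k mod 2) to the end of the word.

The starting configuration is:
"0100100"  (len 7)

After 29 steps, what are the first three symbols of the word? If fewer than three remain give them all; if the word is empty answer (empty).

step 0: "0100100"  (len 7)
step 1: "100100"  (len 6)
step 2: "001001111"  (len 9)
step 3: "01001111"  (len 8)
step 4: "1001111"  (len 7)
step 5: "00111111"  (len 8)
step 6: "0111111"  (len 7)
step 7: "111111"  (len 6)
step 8: "111111111"  (len 9)
step 9: "1111111111"  (len 10)
step 10: "1111111111111"  (len 13)
step 11: "11111111111111"  (len 14)
step 12: "11111111111111111"  (len 17)
step 13: "111111111111111111"  (len 18)
step 14: "111111111111111111111"  (len 21)
step 15: "1111111111111111111111"  (len 22)
step 16: "1111111111111111111111111"  (len 25)
step 17: "11111111111111111111111111"  (len 26)
step 18: "11111111111111111111111111111"  (len 29)
step 19: "111111111111111111111111111111"  (len 30)
step 20: "111111111111111111111111111111111"  (len 33)
step 21: "1111111111111111111111111111111111"  (len 34)
step 22: "1111111111111111111111111111111111111"  (len 37)
step 23: "11111111111111111111111111111111111111"  (len 38)
step 24: "11111111111111111111111111111111111111111"  (len 41)
step 25: "111111111111111111111111111111111111111111"  (len 42)
step 26: "111111111111111111111111111111111111111111111"  (len 45)
step 27: "1111111111111111111111111111111111111111111111"  (len 46)
step 28: "1111111111111111111111111111111111111111111111111"  (len 49)
step 29: "11111111111111111111111111111111111111111111111111"  (len 50)

111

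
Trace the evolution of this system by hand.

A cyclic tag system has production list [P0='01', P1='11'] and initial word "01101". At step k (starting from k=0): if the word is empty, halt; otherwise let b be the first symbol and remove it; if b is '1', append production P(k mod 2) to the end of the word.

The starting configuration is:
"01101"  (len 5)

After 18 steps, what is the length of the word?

9

step 0: "01101"  (len 5)
step 1: "1101"  (len 4)
step 2: "10111"  (len 5)
step 3: "011101"  (len 6)
step 4: "11101"  (len 5)
step 5: "110101"  (len 6)
step 6: "1010111"  (len 7)
step 7: "01011101"  (len 8)
step 8: "1011101"  (len 7)
step 9: "01110101"  (len 8)
step 10: "1110101"  (len 7)
step 11: "11010101"  (len 8)
step 12: "101010111"  (len 9)
step 13: "0101011101"  (len 10)
step 14: "101011101"  (len 9)
step 15: "0101110101"  (len 10)
step 16: "101110101"  (len 9)
step 17: "0111010101"  (len 10)
step 18: "111010101"  (len 9)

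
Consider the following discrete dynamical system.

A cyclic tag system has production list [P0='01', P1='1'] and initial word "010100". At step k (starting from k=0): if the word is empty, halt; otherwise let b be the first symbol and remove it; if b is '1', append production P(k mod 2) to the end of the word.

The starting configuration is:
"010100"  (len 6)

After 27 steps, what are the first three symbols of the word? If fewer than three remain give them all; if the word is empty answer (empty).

[0] "010100"  (len 6)
[1] "10100"  (len 5)
[2] "01001"  (len 5)
[3] "1001"  (len 4)
[4] "0011"  (len 4)
[5] "011"  (len 3)
[6] "11"  (len 2)
[7] "101"  (len 3)
[8] "011"  (len 3)
[9] "11"  (len 2)
[10] "11"  (len 2)
[11] "101"  (len 3)
[12] "011"  (len 3)
[13] "11"  (len 2)
[14] "11"  (len 2)
[15] "101"  (len 3)
[16] "011"  (len 3)
[17] "11"  (len 2)
[18] "11"  (len 2)
[19] "101"  (len 3)
[20] "011"  (len 3)
[21] "11"  (len 2)
[22] "11"  (len 2)
[23] "101"  (len 3)
[24] "011"  (len 3)
[25] "11"  (len 2)
[26] "11"  (len 2)
[27] "101"  (len 3)

101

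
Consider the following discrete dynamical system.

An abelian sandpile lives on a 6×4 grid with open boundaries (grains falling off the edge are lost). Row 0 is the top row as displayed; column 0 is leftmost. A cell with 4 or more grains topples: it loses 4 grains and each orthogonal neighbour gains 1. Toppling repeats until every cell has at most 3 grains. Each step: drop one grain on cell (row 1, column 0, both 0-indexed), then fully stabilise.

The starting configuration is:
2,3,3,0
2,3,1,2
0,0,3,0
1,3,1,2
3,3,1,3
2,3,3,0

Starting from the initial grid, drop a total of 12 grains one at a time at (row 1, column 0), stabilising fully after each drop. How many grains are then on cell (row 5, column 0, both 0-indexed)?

0) 2,3,3,0
2,3,1,2
0,0,3,0
1,3,1,2
3,3,1,3
2,3,3,0
1) 2,3,3,0
3,3,1,2
0,0,3,0
1,3,1,2
3,3,1,3
2,3,3,0
2) 0,2,0,1
2,1,3,2
1,1,3,0
1,3,1,2
3,3,1,3
2,3,3,0
3) 0,2,0,1
3,1,3,2
1,1,3,0
1,3,1,2
3,3,1,3
2,3,3,0
4) 1,2,0,1
0,2,3,2
2,1,3,0
1,3,1,2
3,3,1,3
2,3,3,0
5) 1,2,0,1
1,2,3,2
2,1,3,0
1,3,1,2
3,3,1,3
2,3,3,0
6) 1,2,0,1
2,2,3,2
2,1,3,0
1,3,1,2
3,3,1,3
2,3,3,0
7) 1,2,0,1
3,2,3,2
2,1,3,0
1,3,1,2
3,3,1,3
2,3,3,0
8) 2,2,0,1
0,3,3,2
3,1,3,0
1,3,1,2
3,3,1,3
2,3,3,0
9) 2,2,0,1
1,3,3,2
3,1,3,0
1,3,1,2
3,3,1,3
2,3,3,0
10) 2,2,0,1
2,3,3,2
3,1,3,0
1,3,1,2
3,3,1,3
2,3,3,0
11) 2,2,0,1
3,3,3,2
3,1,3,0
1,3,1,2
3,3,1,3
2,3,3,0
12) 3,3,1,1
2,2,1,3
2,1,1,1
0,2,3,2
2,2,3,3
0,2,0,1

0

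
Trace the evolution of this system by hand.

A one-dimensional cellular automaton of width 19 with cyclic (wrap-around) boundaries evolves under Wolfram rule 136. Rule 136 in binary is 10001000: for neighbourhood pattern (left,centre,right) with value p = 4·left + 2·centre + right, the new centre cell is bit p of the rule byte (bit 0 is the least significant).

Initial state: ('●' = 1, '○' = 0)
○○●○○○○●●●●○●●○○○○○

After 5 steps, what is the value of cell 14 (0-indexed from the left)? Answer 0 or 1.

0

t=0: ○○●○○○○●●●●○●●○○○○○
t=1: ○○○○○○○●●●○○●○○○○○○
t=2: ○○○○○○○●●○○○○○○○○○○
t=3: ○○○○○○○●○○○○○○○○○○○
t=4: ○○○○○○○○○○○○○○○○○○○
t=5: ○○○○○○○○○○○○○○○○○○○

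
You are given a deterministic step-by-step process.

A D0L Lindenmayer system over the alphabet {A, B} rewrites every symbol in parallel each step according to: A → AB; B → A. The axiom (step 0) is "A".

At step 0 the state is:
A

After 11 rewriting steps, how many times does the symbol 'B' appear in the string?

89

gen 0: A
gen 1: AB
gen 2: ABA
gen 3: ABAAB
gen 4: ABAABABA
gen 5: ABAABABAABAAB
gen 6: ABAABABAABAABABAABABA
gen 7: ABAABABAABAABABAABABAABAABABAABAAB
gen 8: ABAABABAABAABABAABABAABAABABAABAABABAABABAABAABABAABABA
gen 9: ABAABABAABAABABAABABAABAABABAABAABABAABABAABAABABAABABAABAABABAABAABABAABABAABAABABAABAAB
gen 10: ABAABABAABAABABAABABAABAABABAABAABABAABABAABAABABAABABAABA…AABABAABABAABAABABAABABAABAABABAABAABABAABABAABAABABAABABA  (len 144)
gen 11: ABAABABAABAABABAABABAABAABABAABAABABAABABAABAABABAABABAABA…AABABAABABAABAABABAABABAABAABABAABAABABAABABAABAABABAABAAB  (len 233)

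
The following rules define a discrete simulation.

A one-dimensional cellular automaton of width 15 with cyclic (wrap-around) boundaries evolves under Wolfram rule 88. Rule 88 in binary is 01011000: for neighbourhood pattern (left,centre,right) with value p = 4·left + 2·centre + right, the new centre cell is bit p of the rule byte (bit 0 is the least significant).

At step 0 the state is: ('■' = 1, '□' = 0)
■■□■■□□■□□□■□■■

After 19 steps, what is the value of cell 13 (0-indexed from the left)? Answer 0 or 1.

[0] ■■□■■□□■□□□■□■■
[1] □■□■■■□□■□□□□■□
[2] □□□■□■■□□■□□□□■
[3] ■□□□□■■■□□■□□□□
[4] □■□□□■□■■□□■□□□
[5] □□■□□□□■■■□□■□□
[6] □□□■□□□■□■■□□■□
[7] □□□□■□□□□■■■□□■
[8] ■□□□□■□□□■□■■□□
[9] □■□□□□■□□□□■■■□
[10] □□■□□□□■□□□■□■■
[11] ■□□■□□□□■□□□□■■
[12] ■■□□■□□□□■□□□■□
[13] ■■■□□■□□□□■□□□□
[14] ■□■■□□■□□□□■□□□
[15] □□■■■□□■□□□□■□□
[16] □□■□■■□□■□□□□■□
[17] □□□□■■■□□■□□□□■
[18] ■□□□■□■■□□■□□□□
[19] □■□□□□■■■□□■□□□

0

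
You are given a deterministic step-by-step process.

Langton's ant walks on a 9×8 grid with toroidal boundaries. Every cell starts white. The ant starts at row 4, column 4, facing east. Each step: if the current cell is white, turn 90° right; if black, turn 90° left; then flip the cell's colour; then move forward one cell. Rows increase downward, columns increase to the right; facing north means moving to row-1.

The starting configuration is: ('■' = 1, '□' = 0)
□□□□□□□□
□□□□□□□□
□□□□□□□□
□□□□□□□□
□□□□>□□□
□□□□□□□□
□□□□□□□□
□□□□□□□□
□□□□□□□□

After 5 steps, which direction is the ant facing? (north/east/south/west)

gen 0: □□□□□□□□
□□□□□□□□
□□□□□□□□
□□□□□□□□
□□□□>□□□
□□□□□□□□
□□□□□□□□
□□□□□□□□
□□□□□□□□
gen 1: □□□□□□□□
□□□□□□□□
□□□□□□□□
□□□□□□□□
□□□□■□□□
□□□□v□□□
□□□□□□□□
□□□□□□□□
□□□□□□□□
gen 2: □□□□□□□□
□□□□□□□□
□□□□□□□□
□□□□□□□□
□□□□■□□□
□□□<■□□□
□□□□□□□□
□□□□□□□□
□□□□□□□□
gen 3: □□□□□□□□
□□□□□□□□
□□□□□□□□
□□□□□□□□
□□□^■□□□
□□□■■□□□
□□□□□□□□
□□□□□□□□
□□□□□□□□
gen 4: □□□□□□□□
□□□□□□□□
□□□□□□□□
□□□□□□□□
□□□■>□□□
□□□■■□□□
□□□□□□□□
□□□□□□□□
□□□□□□□□
gen 5: □□□□□□□□
□□□□□□□□
□□□□□□□□
□□□□^□□□
□□□■□□□□
□□□■■□□□
□□□□□□□□
□□□□□□□□
□□□□□□□□

north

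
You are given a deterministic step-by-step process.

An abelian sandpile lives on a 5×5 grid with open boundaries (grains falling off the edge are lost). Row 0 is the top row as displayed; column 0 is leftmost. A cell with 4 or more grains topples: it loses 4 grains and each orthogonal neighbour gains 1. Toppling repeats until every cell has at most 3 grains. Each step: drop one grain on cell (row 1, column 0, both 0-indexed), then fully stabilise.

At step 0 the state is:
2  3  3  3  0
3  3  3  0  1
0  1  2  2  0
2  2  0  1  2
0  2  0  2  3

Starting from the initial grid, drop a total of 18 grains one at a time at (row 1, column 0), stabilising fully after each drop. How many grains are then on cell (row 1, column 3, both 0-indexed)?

3

gen 0: 2  3  3  3  0
3  3  3  0  1
0  1  2  2  0
2  2  0  1  2
0  2  0  2  3
gen 1: 0  2  2  0  1
2  2  1  2  1
1  2  3  2  0
2  2  0  1  2
0  2  0  2  3
gen 2: 0  2  2  0  1
3  2  1  2  1
1  2  3  2  0
2  2  0  1  2
0  2  0  2  3
gen 3: 1  2  2  0  1
0  3  1  2  1
2  2  3  2  0
2  2  0  1  2
0  2  0  2  3
gen 4: 1  2  2  0  1
1  3  1  2  1
2  2  3  2  0
2  2  0  1  2
0  2  0  2  3
gen 5: 1  2  2  0  1
2  3  1  2  1
2  2  3  2  0
2  2  0  1  2
0  2  0  2  3
gen 6: 1  2  2  0  1
3  3  1  2  1
2  2  3  2  0
2  2  0  1  2
0  2  0  2  3
gen 7: 2  3  2  0  1
1  0  2  2  1
3  3  3  2  0
2  2  0  1  2
0  2  0  2  3
gen 8: 2  3  2  0  1
2  0  2  2  1
3  3  3  2  0
2  2  0  1  2
0  2  0  2  3
gen 9: 2  3  2  0  1
3  0  2  2  1
3  3  3  2  0
2  2  0  1  2
0  2  0  2  3
gen 10: 3  3  2  0  1
1  2  3  2  1
1  1  0  3  0
3  3  1  1  2
0  2  0  2  3
gen 11: 3  3  2  0  1
2  2  3  2  1
1  1  0  3  0
3  3  1  1  2
0  2  0  2  3
gen 12: 3  3  2  0  1
3  2  3  2  1
1  1  0  3  0
3  3  1  1  2
0  2  0  2  3
gen 13: 1  2  0  1  1
2  1  1  3  1
2  2  1  3  0
3  3  1  1  2
0  2  0  2  3
gen 14: 1  2  0  1  1
3  1  1  3  1
2  2  1  3  0
3  3  1  1  2
0  2  0  2  3
gen 15: 2  2  0  1  1
0  2  1  3  1
3  2  1  3  0
3  3  1  1  2
0  2  0  2  3
gen 16: 2  2  0  1  1
1  2  1  3  1
3  2  1  3  0
3  3  1  1  2
0  2  0  2  3
gen 17: 2  2  0  1  1
2  2  1  3  1
3  2  1  3  0
3  3  1  1  2
0  2  0  2  3
gen 18: 2  2  0  1  1
3  2  1  3  1
3  2  1  3  0
3  3  1  1  2
0  2  0  2  3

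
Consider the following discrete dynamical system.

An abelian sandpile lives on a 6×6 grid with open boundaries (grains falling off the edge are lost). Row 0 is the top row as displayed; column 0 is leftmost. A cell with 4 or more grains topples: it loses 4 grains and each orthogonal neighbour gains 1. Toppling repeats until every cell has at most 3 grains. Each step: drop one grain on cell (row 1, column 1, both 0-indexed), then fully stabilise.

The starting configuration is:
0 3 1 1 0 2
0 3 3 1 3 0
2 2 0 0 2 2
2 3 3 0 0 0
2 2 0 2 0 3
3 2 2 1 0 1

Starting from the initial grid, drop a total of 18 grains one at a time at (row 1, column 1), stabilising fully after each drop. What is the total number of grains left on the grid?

54

[0] 0 3 1 1 0 2
0 3 3 1 3 0
2 2 0 0 2 2
2 3 3 0 0 0
2 2 0 2 0 3
3 2 2 1 0 1
[1] 1 0 3 1 0 2
1 2 0 2 3 0
2 3 1 0 2 2
2 3 3 0 0 0
2 2 0 2 0 3
3 2 2 1 0 1
[2] 1 0 3 1 0 2
1 3 0 2 3 0
2 3 1 0 2 2
2 3 3 0 0 0
2 2 0 2 0 3
3 2 2 1 0 1
[3] 1 1 3 1 0 2
2 1 1 2 3 0
3 1 3 0 2 2
3 1 0 1 0 0
2 3 1 2 0 3
3 2 2 1 0 1
[4] 1 1 3 1 0 2
2 2 1 2 3 0
3 1 3 0 2 2
3 1 0 1 0 0
2 3 1 2 0 3
3 2 2 1 0 1
[5] 1 1 3 1 0 2
2 3 1 2 3 0
3 1 3 0 2 2
3 1 0 1 0 0
2 3 1 2 0 3
3 2 2 1 0 1
[6] 1 2 3 1 0 2
3 0 2 2 3 0
3 2 3 0 2 2
3 1 0 1 0 0
2 3 1 2 0 3
3 2 2 1 0 1
[7] 1 2 3 1 0 2
3 1 2 2 3 0
3 2 3 0 2 2
3 1 0 1 0 0
2 3 1 2 0 3
3 2 2 1 0 1
[8] 1 2 3 1 0 2
3 2 2 2 3 0
3 2 3 0 2 2
3 1 0 1 0 0
2 3 1 2 0 3
3 2 2 1 0 1
[9] 1 2 3 1 0 2
3 3 2 2 3 0
3 2 3 0 2 2
3 1 0 1 0 0
2 3 1 2 0 3
3 2 2 1 0 1
[10] 3 1 1 2 0 2
2 0 2 3 3 0
2 2 1 1 2 2
0 3 1 1 0 0
3 3 1 2 0 3
3 2 2 1 0 1
[11] 3 1 1 2 0 2
2 1 2 3 3 0
2 2 1 1 2 2
0 3 1 1 0 0
3 3 1 2 0 3
3 2 2 1 0 1
[12] 3 1 1 2 0 2
2 2 2 3 3 0
2 2 1 1 2 2
0 3 1 1 0 0
3 3 1 2 0 3
3 2 2 1 0 1
[13] 3 1 1 2 0 2
2 3 2 3 3 0
2 2 1 1 2 2
0 3 1 1 0 0
3 3 1 2 0 3
3 2 2 1 0 1
[14] 3 2 1 2 0 2
3 0 3 3 3 0
2 3 1 1 2 2
0 3 1 1 0 0
3 3 1 2 0 3
3 2 2 1 0 1
[15] 3 2 1 2 0 2
3 1 3 3 3 0
2 3 1 1 2 2
0 3 1 1 0 0
3 3 1 2 0 3
3 2 2 1 0 1
[16] 3 2 1 2 0 2
3 2 3 3 3 0
2 3 1 1 2 2
0 3 1 1 0 0
3 3 1 2 0 3
3 2 2 1 0 1
[17] 3 2 1 2 0 2
3 3 3 3 3 0
2 3 1 1 2 2
0 3 1 1 0 0
3 3 1 2 0 3
3 2 2 1 0 1
[18] 1 1 3 3 1 2
3 0 2 1 0 1
0 3 3 2 3 2
3 1 2 1 0 0
1 2 2 2 0 3
1 0 3 1 0 1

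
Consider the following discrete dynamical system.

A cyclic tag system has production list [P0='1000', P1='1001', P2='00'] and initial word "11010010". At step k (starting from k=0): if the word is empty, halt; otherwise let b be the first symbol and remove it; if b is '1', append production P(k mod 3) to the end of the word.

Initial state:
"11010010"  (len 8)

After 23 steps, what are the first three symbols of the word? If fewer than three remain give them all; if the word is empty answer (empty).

000

step 0: "11010010"  (len 8)
step 1: "10100101000"  (len 11)
step 2: "01001010001001"  (len 14)
step 3: "1001010001001"  (len 13)
step 4: "0010100010011000"  (len 16)
step 5: "010100010011000"  (len 15)
step 6: "10100010011000"  (len 14)
step 7: "01000100110001000"  (len 17)
step 8: "1000100110001000"  (len 16)
step 9: "00010011000100000"  (len 17)
step 10: "0010011000100000"  (len 16)
step 11: "010011000100000"  (len 15)
step 12: "10011000100000"  (len 14)
step 13: "00110001000001000"  (len 17)
step 14: "0110001000001000"  (len 16)
step 15: "110001000001000"  (len 15)
step 16: "100010000010001000"  (len 18)
step 17: "000100000100010001001"  (len 21)
step 18: "00100000100010001001"  (len 20)
step 19: "0100000100010001001"  (len 19)
step 20: "100000100010001001"  (len 18)
step 21: "0000010001000100100"  (len 19)
step 22: "000010001000100100"  (len 18)
step 23: "00010001000100100"  (len 17)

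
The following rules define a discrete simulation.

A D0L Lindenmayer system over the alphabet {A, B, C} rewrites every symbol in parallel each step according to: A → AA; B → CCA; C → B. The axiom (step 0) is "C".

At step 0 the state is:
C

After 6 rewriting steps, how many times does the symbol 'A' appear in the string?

k=0  C
k=1  B
k=2  CCA
k=3  BBAA
k=4  CCACCAAAAA
k=5  BBAABBAAAAAAAAAA
k=6  CCACCAAAAACCACCAAAAAAAAAAAAAAAAAAAAA

28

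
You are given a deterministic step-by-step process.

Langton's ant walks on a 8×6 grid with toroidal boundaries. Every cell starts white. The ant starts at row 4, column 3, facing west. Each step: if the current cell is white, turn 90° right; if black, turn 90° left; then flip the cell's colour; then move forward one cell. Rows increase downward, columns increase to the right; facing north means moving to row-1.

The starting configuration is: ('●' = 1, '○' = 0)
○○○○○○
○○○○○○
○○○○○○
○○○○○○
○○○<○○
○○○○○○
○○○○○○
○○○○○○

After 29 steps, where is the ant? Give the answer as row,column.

gen 0: ○○○○○○
○○○○○○
○○○○○○
○○○○○○
○○○<○○
○○○○○○
○○○○○○
○○○○○○
gen 1: ○○○○○○
○○○○○○
○○○○○○
○○○^○○
○○○●○○
○○○○○○
○○○○○○
○○○○○○
gen 2: ○○○○○○
○○○○○○
○○○○○○
○○○●>○
○○○●○○
○○○○○○
○○○○○○
○○○○○○
gen 3: ○○○○○○
○○○○○○
○○○○○○
○○○●●○
○○○●v○
○○○○○○
○○○○○○
○○○○○○
gen 4: ○○○○○○
○○○○○○
○○○○○○
○○○●●○
○○○<●○
○○○○○○
○○○○○○
○○○○○○
gen 5: ○○○○○○
○○○○○○
○○○○○○
○○○●●○
○○○○●○
○○○v○○
○○○○○○
○○○○○○
gen 6: ○○○○○○
○○○○○○
○○○○○○
○○○●●○
○○○○●○
○○<●○○
○○○○○○
○○○○○○
gen 7: ○○○○○○
○○○○○○
○○○○○○
○○○●●○
○○^○●○
○○●●○○
○○○○○○
○○○○○○
gen 8: ○○○○○○
○○○○○○
○○○○○○
○○○●●○
○○●>●○
○○●●○○
○○○○○○
○○○○○○
gen 9: ○○○○○○
○○○○○○
○○○○○○
○○○●●○
○○●●●○
○○●v○○
○○○○○○
○○○○○○
gen 10: ○○○○○○
○○○○○○
○○○○○○
○○○●●○
○○●●●○
○○●○>○
○○○○○○
○○○○○○
gen 11: ○○○○○○
○○○○○○
○○○○○○
○○○●●○
○○●●●○
○○●○●○
○○○○v○
○○○○○○
gen 12: ○○○○○○
○○○○○○
○○○○○○
○○○●●○
○○●●●○
○○●○●○
○○○<●○
○○○○○○
gen 13: ○○○○○○
○○○○○○
○○○○○○
○○○●●○
○○●●●○
○○●^●○
○○○●●○
○○○○○○
gen 14: ○○○○○○
○○○○○○
○○○○○○
○○○●●○
○○●●●○
○○●●>○
○○○●●○
○○○○○○
gen 15: ○○○○○○
○○○○○○
○○○○○○
○○○●●○
○○●●^○
○○●●○○
○○○●●○
○○○○○○
gen 16: ○○○○○○
○○○○○○
○○○○○○
○○○●●○
○○●<○○
○○●●○○
○○○●●○
○○○○○○
gen 17: ○○○○○○
○○○○○○
○○○○○○
○○○●●○
○○●○○○
○○●v○○
○○○●●○
○○○○○○
gen 18: ○○○○○○
○○○○○○
○○○○○○
○○○●●○
○○●○○○
○○●○>○
○○○●●○
○○○○○○
gen 19: ○○○○○○
○○○○○○
○○○○○○
○○○●●○
○○●○○○
○○●○●○
○○○●v○
○○○○○○
gen 20: ○○○○○○
○○○○○○
○○○○○○
○○○●●○
○○●○○○
○○●○●○
○○○●○>
○○○○○○
gen 21: ○○○○○○
○○○○○○
○○○○○○
○○○●●○
○○●○○○
○○●○●○
○○○●○●
○○○○○v
gen 22: ○○○○○○
○○○○○○
○○○○○○
○○○●●○
○○●○○○
○○●○●○
○○○●○●
○○○○<●
gen 23: ○○○○○○
○○○○○○
○○○○○○
○○○●●○
○○●○○○
○○●○●○
○○○●^●
○○○○●●
gen 24: ○○○○○○
○○○○○○
○○○○○○
○○○●●○
○○●○○○
○○●○●○
○○○●●>
○○○○●●
gen 25: ○○○○○○
○○○○○○
○○○○○○
○○○●●○
○○●○○○
○○●○●^
○○○●●○
○○○○●●
gen 26: ○○○○○○
○○○○○○
○○○○○○
○○○●●○
○○●○○○
>○●○●●
○○○●●○
○○○○●●
gen 27: ○○○○○○
○○○○○○
○○○○○○
○○○●●○
○○●○○○
●○●○●●
v○○●●○
○○○○●●
gen 28: ○○○○○○
○○○○○○
○○○○○○
○○○●●○
○○●○○○
●○●○●●
●○○●●<
○○○○●●
gen 29: ○○○○○○
○○○○○○
○○○○○○
○○○●●○
○○●○○○
●○●○●^
●○○●●●
○○○○●●

5,5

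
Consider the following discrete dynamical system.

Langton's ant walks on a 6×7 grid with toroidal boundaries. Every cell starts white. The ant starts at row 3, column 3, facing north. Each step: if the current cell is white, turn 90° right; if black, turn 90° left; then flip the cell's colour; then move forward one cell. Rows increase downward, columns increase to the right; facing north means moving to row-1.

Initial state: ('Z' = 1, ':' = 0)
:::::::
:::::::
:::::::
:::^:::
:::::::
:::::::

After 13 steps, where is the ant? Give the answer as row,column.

3,2

gen 0: :::::::
:::::::
:::::::
:::^:::
:::::::
:::::::
gen 1: :::::::
:::::::
:::::::
:::Z>::
:::::::
:::::::
gen 2: :::::::
:::::::
:::::::
:::ZZ::
::::v::
:::::::
gen 3: :::::::
:::::::
:::::::
:::ZZ::
:::<Z::
:::::::
gen 4: :::::::
:::::::
:::::::
:::^Z::
:::ZZ::
:::::::
gen 5: :::::::
:::::::
:::::::
::<:Z::
:::ZZ::
:::::::
gen 6: :::::::
:::::::
::^::::
::Z:Z::
:::ZZ::
:::::::
gen 7: :::::::
:::::::
::Z>:::
::Z:Z::
:::ZZ::
:::::::
gen 8: :::::::
:::::::
::ZZ:::
::ZvZ::
:::ZZ::
:::::::
gen 9: :::::::
:::::::
::ZZ:::
::<ZZ::
:::ZZ::
:::::::
gen 10: :::::::
:::::::
::ZZ:::
:::ZZ::
::vZZ::
:::::::
gen 11: :::::::
:::::::
::ZZ:::
:::ZZ::
:<ZZZ::
:::::::
gen 12: :::::::
:::::::
::ZZ:::
:^:ZZ::
:ZZZZ::
:::::::
gen 13: :::::::
:::::::
::ZZ:::
:Z>ZZ::
:ZZZZ::
:::::::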